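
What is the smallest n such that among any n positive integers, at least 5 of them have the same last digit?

41

There are 10 possible last digits acting as pigeonholes.
With 10 × 4 = 40 positive integers we could place exactly 4 in each, with no class reaching 5.
One more forces some class to hold 5, so 40 + 1 = 41.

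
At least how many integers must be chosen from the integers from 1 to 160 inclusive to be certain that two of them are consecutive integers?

81

Partition {1, …, 160} into 80 pairs: {1,2}, {3,4}, …, {159,160}.
Choosing 80 integers — say the 80 even numbers 2, 4, …, 160 — takes one from each pair and avoids the property.
Choosing 81 forces two into the same pair by pigeonhole, and those are consecutive. So 81.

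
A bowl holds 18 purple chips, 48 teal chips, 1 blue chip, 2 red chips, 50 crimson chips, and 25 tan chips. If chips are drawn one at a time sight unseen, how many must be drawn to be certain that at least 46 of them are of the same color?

In the worst case we take at most 45 of each color, but all 18 purple, all 1 blue, all 2 red, and all 25 tan (fewer than 45), giving 18 + 45 + 1 + 2 + 45 + 25 = 136.
One more chip then forces some color to 46, so 136 + 1 = 137.

137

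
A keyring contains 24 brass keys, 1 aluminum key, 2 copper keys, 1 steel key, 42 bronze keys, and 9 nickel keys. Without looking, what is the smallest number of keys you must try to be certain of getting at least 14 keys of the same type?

40

In the worst case we take at most 13 of each type, but all 1 aluminum, all 2 copper, all 1 steel, and all 9 nickel (fewer than 13), giving 13 + 1 + 2 + 1 + 13 + 9 = 39.
One more key then forces some type to 14, so 39 + 1 = 40.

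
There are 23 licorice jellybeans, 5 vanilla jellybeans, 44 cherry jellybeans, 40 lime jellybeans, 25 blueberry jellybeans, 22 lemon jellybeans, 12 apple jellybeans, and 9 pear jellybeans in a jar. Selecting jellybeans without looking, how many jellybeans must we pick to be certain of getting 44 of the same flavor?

Treat the 8 flavors as pigeonholes.
In the worst case we take at most 43 of each flavor, but all 23 licorice, all 5 vanilla, all 40 lime, all 25 blueberry, all 22 lemon, all 12 apple, and all 9 pear (fewer than 43), giving 23 + 5 + 43 + 40 + 25 + 22 + 12 + 9 = 179.
One more jellybean then forces some flavor to 44, so 179 + 1 = 180.

180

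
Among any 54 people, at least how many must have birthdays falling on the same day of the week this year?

The 54 people fall into 7 days of the week.
If each of the 7 days of the week held at most 7, the total would be at most 7 × 7 = 49 < 54, a contradiction.
So at least one holds ⌈54/7⌉ = 8.

8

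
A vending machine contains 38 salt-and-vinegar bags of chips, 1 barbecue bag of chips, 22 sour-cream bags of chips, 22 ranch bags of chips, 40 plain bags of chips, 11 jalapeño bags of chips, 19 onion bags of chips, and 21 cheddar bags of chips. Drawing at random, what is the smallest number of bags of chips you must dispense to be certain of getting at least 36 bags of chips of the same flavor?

Treat the 8 flavors as pigeonholes.
In the worst case we take at most 35 of each flavor, but all 1 barbecue, all 22 sour-cream, all 22 ranch, all 11 jalapeño, all 19 onion, and all 21 cheddar (fewer than 35), giving 35 + 1 + 22 + 22 + 35 + 11 + 19 + 21 = 166.
One more bag of chips then forces some flavor to 36, so 166 + 1 = 167.

167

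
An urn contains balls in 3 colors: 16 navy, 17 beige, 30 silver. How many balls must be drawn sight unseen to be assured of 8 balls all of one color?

Treat the 3 colors as pigeonholes.
The worst case takes 7 balls of each color without reaching 8 of any: 3 × 7 = 21.
The next ball must bring some color to 8, so 21 + 1 = 22.

22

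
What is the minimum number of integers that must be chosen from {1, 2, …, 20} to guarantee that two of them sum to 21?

Partition {1, …, 20} into 10 pairs: {1,20}, {2,19}, …, {10,11}.
Choosing 10 integers — say the integers 1 through 10 — takes one from each pair and avoids the property.
Choosing 11 forces two into the same pair by pigeonhole, and those sum to 21. So 11.

11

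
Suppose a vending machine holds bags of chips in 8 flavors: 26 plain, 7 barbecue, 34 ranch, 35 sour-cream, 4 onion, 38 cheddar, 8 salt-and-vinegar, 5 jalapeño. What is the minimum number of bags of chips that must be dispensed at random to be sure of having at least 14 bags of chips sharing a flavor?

77

Treat the 8 flavors as pigeonholes.
In the worst case we take at most 13 of each flavor, but all 7 barbecue, all 4 onion, all 8 salt-and-vinegar, and all 5 jalapeño (fewer than 13), giving 13 + 7 + 13 + 13 + 4 + 13 + 8 + 5 = 76.
One more bag of chips then forces some flavor to 14, so 76 + 1 = 77.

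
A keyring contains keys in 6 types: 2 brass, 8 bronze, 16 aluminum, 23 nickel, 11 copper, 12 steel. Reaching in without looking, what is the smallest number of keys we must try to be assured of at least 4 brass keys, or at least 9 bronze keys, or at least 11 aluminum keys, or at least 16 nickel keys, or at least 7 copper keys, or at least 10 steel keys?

51

Each of the 6 types has its own threshold; avoid all of them simultaneously.
The worst case stops just short of every target: all 2 brass, 8 bronze, 10 aluminum, 15 nickel, 6 copper, 9 steel — 2 + 8 + 10 + 15 + 6 + 9 = 50 keys.
One more key must push some type to its target, so 50 + 1 = 51.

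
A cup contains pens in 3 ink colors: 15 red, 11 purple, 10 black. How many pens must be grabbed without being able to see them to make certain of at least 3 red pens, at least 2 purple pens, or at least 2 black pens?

5

The worst case stops just short of every target: 2 red, 1 purple, 1 black — 2 + 1 + 1 = 4 pens.
One more pen must push some ink color to its target, so 4 + 1 = 5.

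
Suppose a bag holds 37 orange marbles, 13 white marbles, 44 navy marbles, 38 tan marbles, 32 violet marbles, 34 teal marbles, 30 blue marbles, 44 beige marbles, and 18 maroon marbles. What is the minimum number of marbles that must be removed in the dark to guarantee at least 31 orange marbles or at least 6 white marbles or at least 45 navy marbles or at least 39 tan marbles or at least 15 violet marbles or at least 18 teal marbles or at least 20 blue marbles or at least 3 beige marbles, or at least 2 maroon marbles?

171

Each of the 9 colors has its own threshold; avoid all of them simultaneously.
The worst case stops just short of every target: 30 orange, 5 white, 44 navy, 38 tan, 14 violet, 17 teal, 19 blue, 2 beige, 1 maroon — 30 + 5 + 44 + 38 + 14 + 17 + 19 + 2 + 1 = 170 marbles.
One more marble must push some color to its target, so 170 + 1 = 171.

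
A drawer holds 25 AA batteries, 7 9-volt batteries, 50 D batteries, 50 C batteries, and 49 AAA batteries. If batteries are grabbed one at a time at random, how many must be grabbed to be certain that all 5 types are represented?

The hardest type to obtain is 9-volt: we could draw every other battery first — 181 − 7 = 174 batteries — without a single 9-volt one.
The next draw must be 9-volt, so 174 + 1 = 175.

175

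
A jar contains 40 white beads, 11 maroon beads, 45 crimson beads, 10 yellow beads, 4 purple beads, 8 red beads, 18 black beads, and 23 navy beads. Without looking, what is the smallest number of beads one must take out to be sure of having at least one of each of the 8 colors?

The hardest color to obtain is purple: we could draw every other bead first — 159 − 4 = 155 beads — without a single purple one.
The next draw must be purple, so 155 + 1 = 156.

156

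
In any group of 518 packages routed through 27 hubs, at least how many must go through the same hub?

The 518 packages fall into 27 hubs.
If each of the 27 hubs held at most 19, the total would be at most 27 × 19 = 513 < 518, a contradiction.
So at least one holds ⌈518/27⌉ = 20.

20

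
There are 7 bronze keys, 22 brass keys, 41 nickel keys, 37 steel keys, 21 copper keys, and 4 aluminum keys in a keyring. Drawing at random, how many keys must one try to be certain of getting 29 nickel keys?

120

To avoid nickel keys as long as possible, exhaust the other 5 types first.
The worst case draws every non-nickel key first: 7 + 22 + 37 + 21 + 4 = 91.
The next 29 draws are then forced to be nickel, giving 91 + 29 = 120.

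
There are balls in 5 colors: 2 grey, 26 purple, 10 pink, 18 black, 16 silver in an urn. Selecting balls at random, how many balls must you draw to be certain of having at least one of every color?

The hardest color to obtain is grey: we could draw every other ball first — 72 − 2 = 70 balls — without a single grey one.
The next draw must be grey, so 70 + 1 = 71.

71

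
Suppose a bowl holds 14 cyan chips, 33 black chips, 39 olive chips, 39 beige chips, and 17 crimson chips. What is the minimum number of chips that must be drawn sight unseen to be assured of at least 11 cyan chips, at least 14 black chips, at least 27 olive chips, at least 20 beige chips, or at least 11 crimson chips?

79

Each of the 5 colors has its own threshold; avoid all of them simultaneously.
The worst case stops just short of every target: 10 cyan, 13 black, 26 olive, 19 beige, 10 crimson — 10 + 13 + 26 + 19 + 10 = 78 chips.
One more chip must push some color to its target, so 78 + 1 = 79.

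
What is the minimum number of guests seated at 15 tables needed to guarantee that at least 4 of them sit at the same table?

46

There are 15 tables acting as pigeonholes.
With 15 × 3 = 45 guests we could place exactly 3 in each, with no class reaching 4.
One more forces some class to hold 4, so 45 + 1 = 46.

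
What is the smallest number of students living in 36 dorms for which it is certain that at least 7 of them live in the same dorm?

There are 36 dorms acting as pigeonholes.
With 36 × 6 = 216 students we could place exactly 6 in each, with no class reaching 7.
One more forces some class to hold 7, so 216 + 1 = 217.

217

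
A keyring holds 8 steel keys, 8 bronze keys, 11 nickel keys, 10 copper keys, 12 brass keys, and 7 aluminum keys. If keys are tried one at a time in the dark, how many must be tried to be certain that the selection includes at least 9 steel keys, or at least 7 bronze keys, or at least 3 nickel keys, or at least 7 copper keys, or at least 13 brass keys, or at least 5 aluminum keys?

The worst case stops just short of every target: 8 steel, 6 bronze, 2 nickel, 6 copper, 12 brass, 4 aluminum — 8 + 6 + 2 + 6 + 12 + 4 = 38 keys.
One more key must push some type to its target, so 38 + 1 = 39.

39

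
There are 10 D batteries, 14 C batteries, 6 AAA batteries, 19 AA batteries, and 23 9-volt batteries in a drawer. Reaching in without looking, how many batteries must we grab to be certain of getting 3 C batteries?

61

To avoid C batteries as long as possible, exhaust the other 4 types first.
The worst case draws every non-C battery first: 10 + 6 + 19 + 23 = 58.
The next 3 draws are then forced to be C, giving 58 + 3 = 61.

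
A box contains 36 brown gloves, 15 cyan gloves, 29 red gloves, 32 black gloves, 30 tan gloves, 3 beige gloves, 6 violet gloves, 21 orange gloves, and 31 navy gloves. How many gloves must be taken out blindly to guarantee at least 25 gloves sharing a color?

166

Treat the 9 colors as pigeonholes.
In the worst case we take at most 24 of each color, but all 15 cyan, all 3 beige, all 6 violet, and all 21 orange (fewer than 24), giving 24 + 15 + 24 + 24 + 24 + 3 + 6 + 21 + 24 = 165.
One more glove then forces some color to 25, so 165 + 1 = 166.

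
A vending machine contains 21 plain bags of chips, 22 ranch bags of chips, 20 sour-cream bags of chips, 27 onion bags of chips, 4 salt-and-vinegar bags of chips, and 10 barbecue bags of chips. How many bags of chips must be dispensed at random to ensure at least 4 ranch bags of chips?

86

To avoid ranch bags of chips as long as possible, exhaust the other 5 flavors first.
The worst case draws every non-ranch bag of chips first: 21 + 20 + 27 + 4 + 10 = 82.
The next 4 draws are then forced to be ranch, giving 82 + 4 = 86.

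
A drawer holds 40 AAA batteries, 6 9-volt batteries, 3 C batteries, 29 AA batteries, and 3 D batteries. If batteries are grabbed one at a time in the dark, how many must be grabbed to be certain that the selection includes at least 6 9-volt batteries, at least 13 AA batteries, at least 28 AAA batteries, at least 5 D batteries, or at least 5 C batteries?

The worst case stops just short of every target: 27 AAA, 5 9-volt, all 3 C, 12 AA, all 3 D — 27 + 5 + 3 + 12 + 3 = 50 batteries.
One more battery must push some type to its target, so 50 + 1 = 51.

51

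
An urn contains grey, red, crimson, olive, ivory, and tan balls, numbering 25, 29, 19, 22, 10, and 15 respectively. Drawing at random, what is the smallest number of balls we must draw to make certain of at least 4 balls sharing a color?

19

Treat the 6 colors as pigeonholes.
The worst case takes 3 balls of each color without reaching 4 of any: 6 × 3 = 18.
The next ball must bring some color to 4, so 18 + 1 = 19.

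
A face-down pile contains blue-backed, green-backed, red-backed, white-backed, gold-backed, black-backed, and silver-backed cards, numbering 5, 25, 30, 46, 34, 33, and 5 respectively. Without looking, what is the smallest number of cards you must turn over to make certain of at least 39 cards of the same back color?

171

In the worst case we take at most 38 of each back color, but all 5 blue-backed, all 25 green-backed, all 30 red-backed, all 34 gold-backed, all 33 black-backed, and all 5 silver-backed (fewer than 38), giving 5 + 25 + 30 + 38 + 34 + 33 + 5 = 170.
One more card then forces some back color to 39, so 170 + 1 = 171.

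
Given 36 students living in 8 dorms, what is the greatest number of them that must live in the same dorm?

If each of the 8 dorms held at most 4, the total would be at most 8 × 4 = 32 < 36, a contradiction.
So at least one holds ⌈36/8⌉ = 5.

5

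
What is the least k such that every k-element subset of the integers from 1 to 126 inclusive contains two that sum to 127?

64

Partition {1, …, 126} into 63 pairs: {1,126}, {2,125}, …, {63,64}.
Choosing 63 integers — say the integers 1 through 63 — takes one from each pair and avoids the property.
Choosing 64 forces two into the same pair by pigeonhole, and those sum to 127. So 64.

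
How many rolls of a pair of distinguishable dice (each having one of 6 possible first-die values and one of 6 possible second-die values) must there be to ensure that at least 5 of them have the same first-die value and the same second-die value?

There are 6 × 6 = 36 (first-die value, second-die value) combinations acting as pigeonholes.
With 36 × 4 = 144 rolls of a pair of distinguishable dice we could place exactly 4 in each, with no (first-die value, second-die value) pair reaching 5.
One more forces some (first-die value, second-die value) pair to hold 5, so 144 + 1 = 145.

145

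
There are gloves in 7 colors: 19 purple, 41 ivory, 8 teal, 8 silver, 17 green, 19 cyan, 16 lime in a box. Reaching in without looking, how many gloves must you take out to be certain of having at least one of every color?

121

The hardest color to obtain is teal: we could draw every other glove first — 128 − 8 = 120 gloves — without a single teal one.
The next draw must be teal, so 120 + 1 = 121.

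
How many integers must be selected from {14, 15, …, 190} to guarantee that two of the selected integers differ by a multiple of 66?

Group the integers by remainder mod 66; there are 66 residue classes, each nonempty in this range.
Choosing one from each class (66 integers) avoids any shared remainder.
One more choice must repeat a class, so two differ by a multiple of 66. Hence 66 + 1 = 67.

67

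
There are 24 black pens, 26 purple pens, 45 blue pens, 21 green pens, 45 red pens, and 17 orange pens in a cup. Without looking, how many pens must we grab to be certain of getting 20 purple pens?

The worst case draws every non-purple pen first: 24 + 45 + 21 + 45 + 17 = 152.
The next 20 draws are then forced to be purple, giving 152 + 20 = 172.

172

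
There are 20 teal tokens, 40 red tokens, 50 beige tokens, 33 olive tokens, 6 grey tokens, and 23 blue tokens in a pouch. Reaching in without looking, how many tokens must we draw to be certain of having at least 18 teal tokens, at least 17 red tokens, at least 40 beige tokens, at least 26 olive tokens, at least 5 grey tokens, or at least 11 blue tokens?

The worst case stops just short of every target: 17 teal, 16 red, 39 beige, 25 olive, 4 grey, 10 blue — 17 + 16 + 39 + 25 + 4 + 10 = 111 tokens.
One more token must push some color to its target, so 111 + 1 = 112.

112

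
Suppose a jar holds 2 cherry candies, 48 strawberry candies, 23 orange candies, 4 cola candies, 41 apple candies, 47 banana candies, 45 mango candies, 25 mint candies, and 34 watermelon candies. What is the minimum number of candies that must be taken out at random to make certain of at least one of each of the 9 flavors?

The hardest flavor to obtain is cherry: we could draw every other candy first — 269 − 2 = 267 candies — without a single cherry one.
The next draw must be cherry, so 267 + 1 = 268.

268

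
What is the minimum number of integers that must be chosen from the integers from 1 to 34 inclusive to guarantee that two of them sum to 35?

18

Partition {1, …, 34} into 17 pairs: {1,34}, {2,33}, …, {17,18}.
Choosing 17 integers — say the integers 1 through 17 — takes one from each pair and avoids the property.
Choosing 18 forces two into the same pair by pigeonhole, and those sum to 35. So 18.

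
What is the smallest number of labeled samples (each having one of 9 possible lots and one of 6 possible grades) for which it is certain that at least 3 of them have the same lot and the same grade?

109

There are 9 × 6 = 54 (lot, grade) combinations acting as pigeonholes.
With 54 × 2 = 108 labeled samples we could place exactly 2 in each, with no (lot, grade) pair reaching 3.
One more forces some (lot, grade) pair to hold 3, so 108 + 1 = 109.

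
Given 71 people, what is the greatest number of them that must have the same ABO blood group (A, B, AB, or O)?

There are 4 ABO blood groups, which serve as the pigeonholes.
If each of the 4 ABO blood groups held at most 17, the total would be at most 4 × 17 = 68 < 71, a contradiction.
So at least one holds ⌈71/4⌉ = 18.

18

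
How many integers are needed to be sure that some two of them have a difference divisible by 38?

Two integers differ by a multiple of 38 exactly when they share a remainder mod 38.
There are 38 residue classes mod 38, so 38 integers can all lie in distinct classes.
One more integer must repeat a residue, giving a difference divisible by 38. So n = 38 + 1 = 39.

39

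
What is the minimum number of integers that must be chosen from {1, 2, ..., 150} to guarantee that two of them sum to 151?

76

Partition {1, …, 150} into 75 pairs: {1,150}, {2,149}, …, {75,76}.
Choosing 75 integers — say the integers 1 through 75 — takes one from each pair and avoids the property.
Choosing 76 forces two into the same pair by pigeonhole, and those sum to 151. So 76.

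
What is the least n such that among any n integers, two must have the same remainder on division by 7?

Two integers differ by a multiple of 7 exactly when they share a remainder mod 7.
There are 7 residue classes mod 7, so 7 integers can all lie in distinct classes.
One more integer must repeat a residue, giving a difference divisible by 7. So n = 7 + 1 = 8.

8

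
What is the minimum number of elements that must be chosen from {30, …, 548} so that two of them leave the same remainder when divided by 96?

97

Group the integers by remainder mod 96; there are 96 residue classes, each nonempty in this range.
Choosing one from each class (96 integers) avoids any shared remainder.
One more choice must repeat a class, so two differ by a multiple of 96. Hence 96 + 1 = 97.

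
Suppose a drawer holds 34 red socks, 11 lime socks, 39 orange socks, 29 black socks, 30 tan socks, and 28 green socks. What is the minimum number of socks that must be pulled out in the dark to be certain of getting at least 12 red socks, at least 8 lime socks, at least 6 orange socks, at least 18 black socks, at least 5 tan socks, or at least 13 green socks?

The worst case stops just short of every target: 11 red, 7 lime, 5 orange, 17 black, 4 tan, 12 green — 11 + 7 + 5 + 17 + 4 + 12 = 56 socks.
One more sock must push some color to its target, so 56 + 1 = 57.

57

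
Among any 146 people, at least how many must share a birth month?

If each of the 12 months of the year held at most 12, the total would be at most 12 × 12 = 144 < 146, a contradiction.
So at least one holds ⌈146/12⌉ = 13.

13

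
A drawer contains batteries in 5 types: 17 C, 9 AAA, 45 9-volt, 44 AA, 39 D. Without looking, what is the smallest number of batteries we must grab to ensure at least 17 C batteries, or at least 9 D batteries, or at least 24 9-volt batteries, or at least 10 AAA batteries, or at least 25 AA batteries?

81

The worst case stops just short of every target: 16 C, 9 AAA, 23 9-volt, 24 AA, 8 D — 16 + 9 + 23 + 24 + 8 = 80 batteries.
One more battery must push some type to its target, so 80 + 1 = 81.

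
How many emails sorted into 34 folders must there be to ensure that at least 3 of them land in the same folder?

There are 34 folders acting as pigeonholes.
With 34 × 2 = 68 emails we could place exactly 2 in each, with no class reaching 3.
One more forces some class to hold 3, so 68 + 1 = 69.

69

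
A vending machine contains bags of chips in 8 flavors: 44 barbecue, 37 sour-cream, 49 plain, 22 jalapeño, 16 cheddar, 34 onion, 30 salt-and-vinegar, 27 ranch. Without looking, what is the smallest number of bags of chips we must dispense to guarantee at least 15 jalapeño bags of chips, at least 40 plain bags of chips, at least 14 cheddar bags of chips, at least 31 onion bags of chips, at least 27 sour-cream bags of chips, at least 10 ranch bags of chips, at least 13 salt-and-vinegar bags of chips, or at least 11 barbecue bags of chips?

154

The worst case stops just short of every target: 10 barbecue, 26 sour-cream, 39 plain, 14 jalapeño, 13 cheddar, 30 onion, 12 salt-and-vinegar, 9 ranch — 10 + 26 + 39 + 14 + 13 + 30 + 12 + 9 = 153 bags of chips.
One more bag of chips must push some flavor to its target, so 153 + 1 = 154.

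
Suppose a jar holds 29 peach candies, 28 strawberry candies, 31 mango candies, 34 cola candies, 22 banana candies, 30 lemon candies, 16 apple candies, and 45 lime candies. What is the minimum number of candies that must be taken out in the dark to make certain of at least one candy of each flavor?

220

The hardest flavor to obtain is apple: we could draw every other candy first — 235 − 16 = 219 candies — without a single apple one.
The next draw must be apple, so 219 + 1 = 220.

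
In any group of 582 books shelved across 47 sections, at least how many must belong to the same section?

If each of the 47 sections held at most 12, the total would be at most 47 × 12 = 564 < 582, a contradiction.
So at least one holds ⌈582/47⌉ = 13.

13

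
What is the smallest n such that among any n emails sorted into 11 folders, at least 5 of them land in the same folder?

There are 11 folders acting as pigeonholes.
With 11 × 4 = 44 emails we could place exactly 4 in each, with no class reaching 5.
One more forces some class to hold 5, so 44 + 1 = 45.

45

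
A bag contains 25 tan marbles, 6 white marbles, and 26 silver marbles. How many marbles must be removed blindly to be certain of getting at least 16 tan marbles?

48

The worst case draws every non-tan marble first: 6 + 26 = 32.
The next 16 draws are then forced to be tan, giving 32 + 16 = 48.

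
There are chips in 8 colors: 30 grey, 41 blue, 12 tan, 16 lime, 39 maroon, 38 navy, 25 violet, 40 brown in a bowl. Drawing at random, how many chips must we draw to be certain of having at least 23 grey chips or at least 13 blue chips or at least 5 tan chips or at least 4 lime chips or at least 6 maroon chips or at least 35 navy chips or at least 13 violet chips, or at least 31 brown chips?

123

The worst case stops just short of every target: 22 grey, 12 blue, 4 tan, 3 lime, 5 maroon, 34 navy, 12 violet, 30 brown — 22 + 12 + 4 + 3 + 5 + 34 + 12 + 30 = 122 chips.
One more chip must push some color to its target, so 122 + 1 = 123.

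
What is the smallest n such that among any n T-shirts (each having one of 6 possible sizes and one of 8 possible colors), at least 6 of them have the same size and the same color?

There are 6 × 8 = 48 (size, color) combinations acting as pigeonholes.
With 48 × 5 = 240 T-shirts we could place exactly 5 in each, with no (size, color) pair reaching 6.
One more forces some (size, color) pair to hold 6, so 240 + 1 = 241.

241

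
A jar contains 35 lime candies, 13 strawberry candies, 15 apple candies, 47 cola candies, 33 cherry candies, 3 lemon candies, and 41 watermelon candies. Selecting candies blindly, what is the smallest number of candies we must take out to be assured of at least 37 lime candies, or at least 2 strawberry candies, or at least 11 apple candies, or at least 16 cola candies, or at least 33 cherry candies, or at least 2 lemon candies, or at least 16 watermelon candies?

110

Each of the 7 flavors has its own threshold; avoid all of them simultaneously.
The worst case stops just short of every target: all 35 lime, 1 strawberry, 10 apple, 15 cola, 32 cherry, 1 lemon, 15 watermelon — 35 + 1 + 10 + 15 + 32 + 1 + 15 = 109 candies.
One more candy must push some flavor to its target, so 109 + 1 = 110.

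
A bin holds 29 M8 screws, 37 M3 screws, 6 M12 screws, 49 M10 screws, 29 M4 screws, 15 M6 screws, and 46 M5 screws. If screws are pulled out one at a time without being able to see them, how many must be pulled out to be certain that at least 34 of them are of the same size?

In the worst case we take at most 33 of each size, but all 29 M8, all 6 M12, all 29 M4, and all 15 M6 (fewer than 33), giving 29 + 33 + 6 + 33 + 29 + 15 + 33 = 178.
One more screw then forces some size to 34, so 178 + 1 = 179.

179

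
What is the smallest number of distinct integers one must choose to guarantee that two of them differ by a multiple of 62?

Use the pigeonhole principle on residue classes: two integers differ by a multiple of 62 exactly when they share a remainder mod 62.
There are 62 residue classes mod 62, so 62 integers can all lie in distinct classes.
One more integer must repeat a residue, giving a difference divisible by 62. So n = 62 + 1 = 63.

63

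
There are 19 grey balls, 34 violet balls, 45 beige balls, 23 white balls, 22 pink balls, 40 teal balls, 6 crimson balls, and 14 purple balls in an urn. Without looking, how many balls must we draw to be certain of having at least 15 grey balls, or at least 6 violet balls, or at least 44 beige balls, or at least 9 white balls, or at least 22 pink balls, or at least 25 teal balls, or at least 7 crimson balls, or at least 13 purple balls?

The worst case stops just short of every target: 14 grey, 5 violet, 43 beige, 8 white, 21 pink, 24 teal, 6 crimson, 12 purple — 14 + 5 + 43 + 8 + 21 + 24 + 6 + 12 = 133 balls.
One more ball must push some color to its target, so 133 + 1 = 134.

134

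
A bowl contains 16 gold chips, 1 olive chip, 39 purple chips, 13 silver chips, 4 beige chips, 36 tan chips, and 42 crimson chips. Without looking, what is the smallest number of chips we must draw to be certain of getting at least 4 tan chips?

To avoid tan chips as long as possible, exhaust the other 6 colors first.
The worst case draws every non-tan chip first: 16 + 1 + 39 + 13 + 4 + 42 = 115.
The next 4 draws are then forced to be tan, giving 115 + 4 = 119.

119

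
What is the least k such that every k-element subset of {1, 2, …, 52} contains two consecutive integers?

27

Partition {1, …, 52} into 26 pairs: {1,2}, {3,4}, …, {51,52}.
Choosing 26 integers — say the 26 even numbers 2, 4, …, 52 — takes one from each pair and avoids the property.
Choosing 27 forces two into the same pair by pigeonhole, and those are consecutive. So 27.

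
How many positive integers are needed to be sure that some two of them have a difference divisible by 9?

10

Use the pigeonhole principle on residue classes: two integers differ by a multiple of 9 exactly when they share a remainder mod 9.
There are 9 residue classes mod 9, so 9 integers can all lie in distinct classes.
One more integer must repeat a residue, giving a difference divisible by 9. So n = 9 + 1 = 10.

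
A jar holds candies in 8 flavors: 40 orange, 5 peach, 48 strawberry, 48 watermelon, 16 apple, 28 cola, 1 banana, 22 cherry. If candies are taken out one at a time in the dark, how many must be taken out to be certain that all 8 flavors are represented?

208

The hardest flavor to obtain is banana: we could draw every other candy first — 208 − 1 = 207 candies — without a single banana one.
The next draw must be banana, so 207 + 1 = 208.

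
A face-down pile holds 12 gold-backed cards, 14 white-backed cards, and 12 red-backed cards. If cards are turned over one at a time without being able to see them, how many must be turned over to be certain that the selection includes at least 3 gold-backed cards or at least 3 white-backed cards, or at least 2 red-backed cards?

6

The worst case stops just short of every target: 2 gold-backed, 2 white-backed, 1 red-backed — 2 + 2 + 1 = 5 cards.
One more card must push some back color to its target, so 5 + 1 = 6.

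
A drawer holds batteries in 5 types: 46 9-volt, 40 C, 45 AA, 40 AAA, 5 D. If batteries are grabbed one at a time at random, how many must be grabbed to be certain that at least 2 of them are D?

To avoid D batteries as long as possible, exhaust the other 4 types first.
The worst case draws every non-D battery first: 46 + 40 + 45 + 40 = 171.
The next 2 draws are then forced to be D, giving 171 + 2 = 173.

173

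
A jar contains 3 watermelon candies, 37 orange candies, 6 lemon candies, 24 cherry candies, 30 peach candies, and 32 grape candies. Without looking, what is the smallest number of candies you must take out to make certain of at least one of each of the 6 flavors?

The hardest flavor to obtain is watermelon: we could draw every other candy first — 132 − 3 = 129 candies — without a single watermelon one.
The next draw must be watermelon, so 129 + 1 = 130.

130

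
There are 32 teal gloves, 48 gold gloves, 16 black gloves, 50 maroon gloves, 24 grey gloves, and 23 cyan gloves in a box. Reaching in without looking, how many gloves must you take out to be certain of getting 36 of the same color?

In the worst case we take at most 35 of each color, but all 32 teal, all 16 black, all 24 grey, and all 23 cyan (fewer than 35), giving 32 + 35 + 16 + 35 + 24 + 23 = 165.
One more glove then forces some color to 36, so 165 + 1 = 166.

166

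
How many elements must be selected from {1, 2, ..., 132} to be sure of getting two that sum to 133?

67

Partition {1, …, 132} into 66 pairs: {1,132}, {2,131}, …, {66,67}.
Choosing 66 integers — say the integers 1 through 66 — takes one from each pair and avoids the property.
Choosing 67 forces two into the same pair by pigeonhole, and those sum to 133. So 67.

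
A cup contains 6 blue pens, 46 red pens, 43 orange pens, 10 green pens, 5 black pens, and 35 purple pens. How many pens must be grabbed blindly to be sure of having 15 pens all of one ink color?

In the worst case we take at most 14 of each ink color, but all 6 blue, all 10 green, and all 5 black (fewer than 14), giving 6 + 14 + 14 + 10 + 5 + 14 = 63.
One more pen then forces some ink color to 15, so 63 + 1 = 64.

64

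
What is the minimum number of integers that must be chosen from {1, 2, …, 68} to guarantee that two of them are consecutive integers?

Partition {1, …, 68} into 34 pairs: {1,2}, {3,4}, …, {67,68}.
Choosing 34 integers — say the 34 even numbers 2, 4, …, 68 — takes one from each pair and avoids the property.
Choosing 35 forces two into the same pair by pigeonhole, and those are consecutive. So 35.

35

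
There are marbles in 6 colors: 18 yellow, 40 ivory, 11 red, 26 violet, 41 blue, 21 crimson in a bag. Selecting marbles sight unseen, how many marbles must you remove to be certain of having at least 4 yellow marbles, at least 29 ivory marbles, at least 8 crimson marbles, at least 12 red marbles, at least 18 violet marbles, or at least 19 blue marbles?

85

The worst case stops just short of every target: 3 yellow, 28 ivory, 11 red, 17 violet, 18 blue, 7 crimson — 3 + 28 + 11 + 17 + 18 + 7 = 84 marbles.
One more marble must push some color to its target, so 84 + 1 = 85.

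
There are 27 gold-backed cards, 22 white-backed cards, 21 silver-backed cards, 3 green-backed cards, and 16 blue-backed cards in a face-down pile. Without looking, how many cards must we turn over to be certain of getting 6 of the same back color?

24

Treat the 5 back colors as pigeonholes.
In the worst case we take at most 5 of each back color, but all 3 green-backed (fewer than 5), giving 5 + 5 + 5 + 3 + 5 = 23.
One more card then forces some back color to 6, so 23 + 1 = 24.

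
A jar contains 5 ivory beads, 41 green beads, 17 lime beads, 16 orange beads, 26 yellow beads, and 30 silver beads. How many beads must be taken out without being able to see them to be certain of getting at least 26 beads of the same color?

In the worst case we take at most 25 of each color, but all 5 ivory, all 17 lime, and all 16 orange (fewer than 25), giving 5 + 25 + 17 + 16 + 25 + 25 = 113.
One more bead then forces some color to 26, so 113 + 1 = 114.

114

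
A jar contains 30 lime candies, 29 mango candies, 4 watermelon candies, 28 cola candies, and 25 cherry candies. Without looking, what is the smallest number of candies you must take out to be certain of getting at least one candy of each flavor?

The hardest flavor to obtain is watermelon: we could draw every other candy first — 116 − 4 = 112 candies — without a single watermelon one.
The next draw must be watermelon, so 112 + 1 = 113.

113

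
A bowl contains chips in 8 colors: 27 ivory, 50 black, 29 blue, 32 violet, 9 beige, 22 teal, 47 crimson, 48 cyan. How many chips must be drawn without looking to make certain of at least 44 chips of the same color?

249

In the worst case we take at most 43 of each color, but all 27 ivory, all 29 blue, all 32 violet, all 9 beige, and all 22 teal (fewer than 43), giving 27 + 43 + 29 + 32 + 9 + 22 + 43 + 43 = 248.
One more chip then forces some color to 44, so 248 + 1 = 249.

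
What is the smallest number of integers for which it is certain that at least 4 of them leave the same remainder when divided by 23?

70

There are 23 residue classes modulo 23 acting as pigeonholes.
With 23 × 3 = 69 integers we could place exactly 3 in each, with no class reaching 4.
One more forces some class to hold 4, so 69 + 1 = 70.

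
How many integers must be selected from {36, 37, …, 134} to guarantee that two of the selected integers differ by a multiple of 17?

18

Group the integers by remainder mod 17; there are 17 residue classes, each nonempty in this range.
Choosing one from each class (17 integers) avoids any shared remainder.
One more choice must repeat a class, so two differ by a multiple of 17. Hence 17 + 1 = 18.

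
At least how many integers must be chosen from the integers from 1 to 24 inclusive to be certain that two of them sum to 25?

13

Partition {1, …, 24} into 12 pairs: {1,24}, {2,23}, …, {12,13}.
Choosing 12 integers — say the integers 1 through 12 — takes one from each pair and avoids the property.
Choosing 13 forces two into the same pair by pigeonhole, and those sum to 25. So 13.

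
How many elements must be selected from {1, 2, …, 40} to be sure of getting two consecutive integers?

Partition {1, …, 40} into 20 pairs: {1,2}, {3,4}, …, {39,40}.
Choosing 20 integers — say the 20 even numbers 2, 4, …, 40 — takes one from each pair and avoids the property.
Choosing 21 forces two into the same pair by pigeonhole, and those are consecutive. So 21.

21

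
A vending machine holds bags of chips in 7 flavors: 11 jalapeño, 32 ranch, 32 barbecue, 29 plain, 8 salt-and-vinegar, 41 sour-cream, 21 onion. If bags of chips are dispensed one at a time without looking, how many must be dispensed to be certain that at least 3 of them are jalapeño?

To avoid jalapeño bags of chips as long as possible, exhaust the other 6 flavors first.
The worst case draws every non-jalapeño bag of chips first: 32 + 32 + 29 + 8 + 41 + 21 = 163.
The next 3 draws are then forced to be jalapeño, giving 163 + 3 = 166.

166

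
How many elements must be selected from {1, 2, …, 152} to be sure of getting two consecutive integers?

Partition {1, …, 152} into 76 pairs: {1,2}, {3,4}, …, {151,152}.
Choosing 76 integers — say the 76 even numbers 2, 4, …, 152 — takes one from each pair and avoids the property.
Choosing 77 forces two into the same pair by pigeonhole, and those are consecutive. So 77.

77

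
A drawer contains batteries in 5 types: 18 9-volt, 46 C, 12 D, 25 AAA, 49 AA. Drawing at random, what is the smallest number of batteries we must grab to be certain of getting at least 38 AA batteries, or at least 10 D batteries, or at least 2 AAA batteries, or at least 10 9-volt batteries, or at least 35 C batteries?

91

The worst case stops just short of every target: 9 9-volt, 34 C, 9 D, 1 AAA, 37 AA — 9 + 34 + 9 + 1 + 37 = 90 batteries.
One more battery must push some type to its target, so 90 + 1 = 91.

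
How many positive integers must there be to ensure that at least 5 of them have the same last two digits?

There are 100 possible two-digit endings acting as pigeonholes.
With 100 × 4 = 400 positive integers we could place exactly 4 in each, with no class reaching 5.
One more forces some class to hold 5, so 400 + 1 = 401.

401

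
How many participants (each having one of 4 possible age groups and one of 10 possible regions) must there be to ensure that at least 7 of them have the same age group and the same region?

There are 4 × 10 = 40 (age group, region) combinations acting as pigeonholes.
With 40 × 6 = 240 participants we could place exactly 6 in each, with no (age group, region) pair reaching 7.
One more forces some (age group, region) pair to hold 7, so 240 + 1 = 241.

241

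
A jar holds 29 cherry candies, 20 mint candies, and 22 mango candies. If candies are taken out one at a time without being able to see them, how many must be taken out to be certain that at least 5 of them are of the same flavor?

13

The worst case takes 4 candies of each flavor without reaching 5 of any: 3 × 4 = 12.
The next candy must bring some flavor to 5, so 12 + 1 = 13.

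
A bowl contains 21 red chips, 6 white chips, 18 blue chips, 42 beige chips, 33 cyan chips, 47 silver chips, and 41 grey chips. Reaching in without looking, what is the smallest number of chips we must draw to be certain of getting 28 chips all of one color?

154

Treat the 7 colors as pigeonholes.
In the worst case we take at most 27 of each color, but all 21 red, all 6 white, and all 18 blue (fewer than 27), giving 21 + 6 + 18 + 27 + 27 + 27 + 27 = 153.
One more chip then forces some color to 28, so 153 + 1 = 154.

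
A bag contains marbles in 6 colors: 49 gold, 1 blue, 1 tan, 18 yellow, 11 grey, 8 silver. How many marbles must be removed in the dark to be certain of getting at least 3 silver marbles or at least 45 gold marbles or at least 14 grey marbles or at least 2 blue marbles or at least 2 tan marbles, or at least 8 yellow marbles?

The worst case stops just short of every target: 44 gold, 1 blue, 1 tan, 7 yellow, all 11 grey, 2 silver — 44 + 1 + 1 + 7 + 11 + 2 = 66 marbles.
One more marble must push some color to its target, so 66 + 1 = 67.

67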